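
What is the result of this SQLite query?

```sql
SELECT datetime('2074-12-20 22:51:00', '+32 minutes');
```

+32 minutes from 2074-12-20 22:51:00 is 2074-12-20 23:23:00.

2074-12-20 23:23:00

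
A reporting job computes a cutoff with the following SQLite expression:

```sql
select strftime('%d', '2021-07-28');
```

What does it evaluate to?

28

`%d` extracts the 2-digit day of month: 28.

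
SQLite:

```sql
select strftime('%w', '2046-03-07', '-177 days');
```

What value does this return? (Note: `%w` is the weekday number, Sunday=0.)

1

First apply '-177 days': 2046-03-07 → 2045-09-11.
2045-09-11 is a Monday; with Sunday=0 that is 1.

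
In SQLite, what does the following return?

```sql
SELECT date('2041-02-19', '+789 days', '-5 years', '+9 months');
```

Applying '+789 days' to 2041-02-19: counting 789 days forward gives 2043-04-19.
Adding -5 years to 2043-04-19 gives 2038-04-19.
Adding +9 months to 2038-04-19 gives 2039-01-19.

2039-01-19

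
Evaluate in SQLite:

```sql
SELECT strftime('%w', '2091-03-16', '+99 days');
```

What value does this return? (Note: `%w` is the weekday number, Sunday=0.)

First apply '+99 days': 2091-03-16 → 2091-06-23.
2091-06-23 is a Saturday; with Sunday=0 that is 6.

6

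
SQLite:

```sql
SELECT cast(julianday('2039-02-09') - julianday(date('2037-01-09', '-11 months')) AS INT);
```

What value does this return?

1096

Adding -11 months to 2037-01-09 gives 2036-02-09.
20 days remain in February 2036 after the 9th (29 − 9).
Full months from March 2036 through January 2039 contribute their day counts.
Then 9 days into February 2039.
Total: 20 + 31 + 30 + 31 + 30 + 31 + 31 + 30 + 31 + 30 + 31 + 31 + 28 + 31 + 30 + 31 + 30 + 31 + 31 + 30 + 31 + 30 + 31 + 31 + 28 + 31 + 30 + 31 + 30 + 31 + 31 + 30 + 31 + 30 + 31 + 31 + 9 = 1096.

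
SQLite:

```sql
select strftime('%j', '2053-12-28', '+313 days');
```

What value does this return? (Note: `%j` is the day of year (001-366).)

310

First apply '+313 days': 2053-12-28 → 2054-11-06.
Day-of-year for 2054-11-06: days since 2054-01-01 inclusive = 310, zero-padded to 310.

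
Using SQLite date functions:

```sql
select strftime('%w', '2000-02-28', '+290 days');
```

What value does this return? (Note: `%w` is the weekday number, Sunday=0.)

4

First apply '+290 days': 2000-02-28 → 2000-12-14.
2000-12-14 is a Thursday; with Sunday=0 that is 4.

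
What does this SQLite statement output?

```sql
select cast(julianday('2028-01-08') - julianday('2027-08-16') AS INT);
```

145

15 days remain in August 2027 after the 16th (31 − 16).
September 2027: 30 days.
October 2027: 31 days.
November 2027: 30 days.
December 2027: 31 days.
Then 8 days into January 2028.
Total: 15 + 30 + 31 + 30 + 31 + 8 = 145.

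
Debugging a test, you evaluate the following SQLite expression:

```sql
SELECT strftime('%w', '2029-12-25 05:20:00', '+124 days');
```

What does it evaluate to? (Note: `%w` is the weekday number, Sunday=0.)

0

First apply '+124 days': 2029-12-25 05:20:00 → 2030-04-28 05:20:00.
2030-04-28 is a Sunday; with Sunday=0 that is 0.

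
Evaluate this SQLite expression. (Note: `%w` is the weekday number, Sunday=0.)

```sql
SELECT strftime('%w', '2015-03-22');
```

0

2015-03-22 is a Sunday; with Sunday=0 that is 0.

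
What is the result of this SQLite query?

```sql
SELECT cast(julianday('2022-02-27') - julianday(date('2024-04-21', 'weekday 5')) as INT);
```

-789

`weekday 5` advances to the next Friday; 2024-04-21 is a Sunday, so it moves forward to 2024-04-26.
1 day remains in February 2022 after the 27th (28 − 27).
Full months from March 2022 through March 2024 contribute their day counts.
Then 26 days into April 2024.
Total: 1 + 31 + 30 + 31 + 30 + 31 + 31 + 30 + 31 + 30 + 31 + 31 + 28 + 31 + 30 + 31 + 30 + 31 + 31 + 30 + 31 + 30 + 31 + 31 + 29 + 31 + 26 = 789.
The subtraction is earlier − later, so the result is −789 → -789.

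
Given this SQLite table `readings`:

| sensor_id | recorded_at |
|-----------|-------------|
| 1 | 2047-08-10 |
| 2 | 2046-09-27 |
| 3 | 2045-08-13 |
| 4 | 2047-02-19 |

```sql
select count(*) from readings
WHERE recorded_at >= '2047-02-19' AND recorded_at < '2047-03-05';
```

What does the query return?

1

Rows in [2047-02-19, 2047-03-05): 2047-02-19 → 1 row.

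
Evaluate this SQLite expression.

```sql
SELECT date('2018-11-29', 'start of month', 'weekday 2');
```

`start of month` rewinds 2018-11-29 to 2018-11-01.
`weekday 2` advances to the next Tuesday; 2018-11-01 is a Thursday, so it moves forward to 2018-11-06.

2018-11-06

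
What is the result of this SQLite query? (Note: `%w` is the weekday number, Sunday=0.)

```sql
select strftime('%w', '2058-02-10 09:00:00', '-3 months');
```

First apply '-3 months': 2058-02-10 09:00:00 → 2057-11-10 09:00:00.
2057-11-10 is a Saturday; with Sunday=0 that is 6.

6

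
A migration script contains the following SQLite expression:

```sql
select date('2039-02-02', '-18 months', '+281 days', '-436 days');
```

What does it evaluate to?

2037-02-28

Adding -18 months to 2039-02-02 gives 2037-08-02.
Applying '+281 days' to 2037-08-02: counting 281 days forward gives 2038-05-10.
Applying '-436 days' to 2038-05-10: counting 436 days back gives 2037-02-28.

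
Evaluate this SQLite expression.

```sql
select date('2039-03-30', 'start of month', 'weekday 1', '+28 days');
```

`start of month` rewinds 2039-03-30 to 2039-03-01.
`weekday 1` advances to the next Monday; 2039-03-01 is a Tuesday, so it moves forward to 2039-03-07.
March 2039 has 31 days; 24 remain after the 7th, so 25 days reach 2039-04-01.
Advancing 3 more days within April lands on 2039-04-04.

2039-04-04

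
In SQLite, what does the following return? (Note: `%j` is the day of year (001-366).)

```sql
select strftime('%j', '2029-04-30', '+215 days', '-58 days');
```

277

First apply '+215 days', '-58 days': 2029-04-30 → 2029-10-04.
Day-of-year for 2029-10-04: days since 2029-01-01 inclusive = 277, zero-padded to 277.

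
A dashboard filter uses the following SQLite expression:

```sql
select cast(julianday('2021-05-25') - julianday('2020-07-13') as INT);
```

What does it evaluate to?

316

18 days remain in July 2020 after the 13th (31 − 13).
Full months from August 2020 through April 2021 contribute their day counts.
Then 25 days into May 2021.
Total: 18 + 31 + 30 + 31 + 30 + 31 + 31 + 28 + 31 + 30 + 25 = 316.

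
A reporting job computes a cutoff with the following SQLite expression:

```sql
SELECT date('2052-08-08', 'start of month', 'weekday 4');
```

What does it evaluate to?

`start of month` rewinds 2052-08-08 to 2052-08-01.
`weekday 4` advances to the next Thursday; 2052-08-01 is already a Thursday, so it stays at 2052-08-01.

2052-08-01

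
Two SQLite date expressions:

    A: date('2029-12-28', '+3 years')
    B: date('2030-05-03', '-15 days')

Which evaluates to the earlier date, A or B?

B

A = 2032-12-28.
B = 2030-04-18.
B is earlier.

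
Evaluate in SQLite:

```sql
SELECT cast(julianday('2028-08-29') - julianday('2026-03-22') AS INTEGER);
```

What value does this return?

9 days remain in March 2026 after the 22nd (31 − 22).
Full months from April 2026 through July 2028 contribute their day counts.
Then 29 days into August 2028.
Total: 9 + 30 + 31 + 30 + 31 + 31 + 30 + 31 + 30 + 31 + 31 + 28 + 31 + 30 + 31 + 30 + 31 + 31 + 30 + 31 + 30 + 31 + 31 + 29 + 31 + 30 + 31 + 30 + 31 + 29 = 891.

891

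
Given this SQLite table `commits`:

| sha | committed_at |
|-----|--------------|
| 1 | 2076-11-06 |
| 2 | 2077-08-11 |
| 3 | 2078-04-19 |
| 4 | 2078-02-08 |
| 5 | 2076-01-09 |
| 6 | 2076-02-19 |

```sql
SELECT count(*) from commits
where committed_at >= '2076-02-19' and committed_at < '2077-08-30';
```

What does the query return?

Rows in [2076-02-19, 2077-08-30): 2076-11-06, 2077-08-11, 2076-02-19 → 3 rows.

3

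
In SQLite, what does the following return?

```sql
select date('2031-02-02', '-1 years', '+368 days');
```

Adding -1 year to 2031-02-02 gives 2030-02-02.
Applying '+368 days' to 2030-02-02: counting 368 days forward gives 2031-02-05.

2031-02-05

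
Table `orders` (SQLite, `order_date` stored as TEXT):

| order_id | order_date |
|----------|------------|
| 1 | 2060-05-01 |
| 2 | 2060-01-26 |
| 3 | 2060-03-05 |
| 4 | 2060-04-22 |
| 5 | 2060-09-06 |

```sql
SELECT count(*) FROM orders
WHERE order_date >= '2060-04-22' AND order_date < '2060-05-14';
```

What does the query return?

2

Rows in [2060-04-22, 2060-05-14): 2060-05-01, 2060-04-22 → 2 rows.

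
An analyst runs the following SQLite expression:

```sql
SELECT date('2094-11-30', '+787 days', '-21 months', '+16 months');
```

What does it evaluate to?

Applying '+787 days' to 2094-11-30: counting 787 days forward gives 2097-01-25.
Adding -21 months to 2097-01-25 gives 2095-04-25.
Adding +16 months to 2095-04-25 gives 2096-08-25.

2096-08-25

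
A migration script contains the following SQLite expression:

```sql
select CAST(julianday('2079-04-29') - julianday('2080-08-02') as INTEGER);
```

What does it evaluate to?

-461

1 day remains in April 2079 after the 29th (30 − 29).
Full months from May 2079 through July 2080 contribute their day counts.
Then 2 days into August 2080.
Total: 1 + 31 + 30 + 31 + 31 + 30 + 31 + 30 + 31 + 31 + 29 + 31 + 30 + 31 + 30 + 31 + 2 = 461.
The subtraction is earlier − later, so the result is −461 → -461.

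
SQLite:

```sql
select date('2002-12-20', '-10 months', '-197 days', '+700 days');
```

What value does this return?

Adding -10 months to 2002-12-20 gives 2002-02-20.
Applying '-197 days' to 2002-02-20: counting 197 days back gives 2001-08-07.
Applying '+700 days' to 2001-08-07: counting 700 days forward gives 2003-07-08.

2003-07-08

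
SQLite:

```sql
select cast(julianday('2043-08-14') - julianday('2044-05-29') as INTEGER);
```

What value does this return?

17 days remain in August 2043 after the 14th (31 − 14).
Full months from September 2043 through April 2044 contribute their day counts.
Then 29 days into May 2044.
Total: 17 + 30 + 31 + 30 + 31 + 31 + 29 + 31 + 30 + 29 = 289.
The subtraction is earlier − later, so the result is −289 → -289.

-289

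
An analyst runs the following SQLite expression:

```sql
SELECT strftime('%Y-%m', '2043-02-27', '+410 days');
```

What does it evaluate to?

2044-04

First apply '+410 days': 2043-02-27 → 2044-04-12.
`%Y-%m` extracts the year-month: 2044-04.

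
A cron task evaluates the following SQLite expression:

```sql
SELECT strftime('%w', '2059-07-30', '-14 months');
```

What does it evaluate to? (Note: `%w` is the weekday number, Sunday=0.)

4

First apply '-14 months': 2059-07-30 → 2058-05-30.
2058-05-30 is a Thursday; with Sunday=0 that is 4.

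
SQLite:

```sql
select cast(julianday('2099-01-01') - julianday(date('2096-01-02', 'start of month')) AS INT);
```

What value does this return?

1096

`start of month` rewinds 2096-01-02 to 2096-01-01.
30 days remain in January 2096 after the 1st (31 − 1).
Full months from February 2096 through December 2098 contribute their day counts.
Then 1 day into January 2099.
Total: 30 + 29 + 31 + 30 + 31 + 30 + 31 + 31 + 30 + 31 + 30 + 31 + 31 + 28 + 31 + 30 + 31 + 30 + 31 + 31 + 30 + 31 + 30 + 31 + 31 + 28 + 31 + 30 + 31 + 30 + 31 + 31 + 30 + 31 + 30 + 31 + 1 = 1096.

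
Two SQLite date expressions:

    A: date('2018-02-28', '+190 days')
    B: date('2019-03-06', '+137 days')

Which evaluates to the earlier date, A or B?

A

A = 2018-09-06.
B = 2019-07-21.
A is earlier.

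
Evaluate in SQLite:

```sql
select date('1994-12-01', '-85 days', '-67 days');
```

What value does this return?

1994-07-02

Applying '-85 days' to 1994-12-01: counting 85 days back gives 1994-09-07.
Applying '-67 days' to 1994-09-07: counting 67 days back gives 1994-07-02.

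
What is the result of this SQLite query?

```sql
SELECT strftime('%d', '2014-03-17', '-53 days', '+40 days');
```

First apply '-53 days', '+40 days': 2014-03-17 → 2014-03-04.
`%d` extracts the 2-digit day of month: 04.

04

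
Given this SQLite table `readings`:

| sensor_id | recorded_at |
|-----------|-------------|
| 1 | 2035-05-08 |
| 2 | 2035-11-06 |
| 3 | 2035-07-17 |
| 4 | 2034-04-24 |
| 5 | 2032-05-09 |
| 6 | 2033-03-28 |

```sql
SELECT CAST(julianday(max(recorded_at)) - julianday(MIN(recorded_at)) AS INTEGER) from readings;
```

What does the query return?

1276

MIN = 2032-05-09, MAX = 2035-11-06.
22 days remain in May 2032 after the 9th (31 − 9).
Full months from June 2032 through October 2035 contribute their day counts.
Then 6 days into November 2035.
Total: 22 + 30 + 31 + 31 + 30 + 31 + 30 + 31 + 31 + 28 + 31 + 30 + 31 + 30 + 31 + 31 + 30 + 31 + 30 + 31 + 31 + 28 + 31 + 30 + 31 + 30 + 31 + 31 + 30 + 31 + 30 + 31 + 31 + 28 + 31 + 30 + 31 + 30 + 31 + 31 + 30 + 31 + 6 = 1276.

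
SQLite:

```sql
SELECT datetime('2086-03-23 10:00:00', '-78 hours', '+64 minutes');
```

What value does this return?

-78 hours from 2086-03-23 10:00:00 is 2086-03-20 04:00:00 (crosses midnight).
64 minutes = 1h 4m; +64 minutes from 2086-03-20 04:00:00 is 2086-03-20 05:04:00.

2086-03-20 05:04:00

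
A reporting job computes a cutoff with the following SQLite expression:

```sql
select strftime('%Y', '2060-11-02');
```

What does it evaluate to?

`%Y` extracts the 4-digit year: 2060.

2060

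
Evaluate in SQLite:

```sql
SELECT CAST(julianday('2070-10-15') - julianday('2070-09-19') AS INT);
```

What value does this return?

11 days remain in September 2070 after the 19th (30 − 19).
Then 15 days into October 2070.
Total: 11 + 15 = 26.

26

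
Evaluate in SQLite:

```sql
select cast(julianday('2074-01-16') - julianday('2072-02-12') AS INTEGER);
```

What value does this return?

17 days remain in February 2072 after the 12th (29 − 12).
Full months from March 2072 through December 2073 contribute their day counts.
Then 16 days into January 2074.
Total: 17 + 31 + 30 + 31 + 30 + 31 + 31 + 30 + 31 + 30 + 31 + 31 + 28 + 31 + 30 + 31 + 30 + 31 + 31 + 30 + 31 + 30 + 31 + 16 = 704.

704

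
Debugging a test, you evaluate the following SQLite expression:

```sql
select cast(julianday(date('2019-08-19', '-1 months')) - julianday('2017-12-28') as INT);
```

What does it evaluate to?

568

Adding -1 month to 2019-08-19 gives 2019-07-19.
3 days remain in December 2017 after the 28th (31 − 28).
Full months from January 2018 through June 2019 contribute their day counts.
Then 19 days into July 2019.
Total: 3 + 31 + 28 + 31 + 30 + 31 + 30 + 31 + 31 + 30 + 31 + 30 + 31 + 31 + 28 + 31 + 30 + 31 + 30 + 19 = 568.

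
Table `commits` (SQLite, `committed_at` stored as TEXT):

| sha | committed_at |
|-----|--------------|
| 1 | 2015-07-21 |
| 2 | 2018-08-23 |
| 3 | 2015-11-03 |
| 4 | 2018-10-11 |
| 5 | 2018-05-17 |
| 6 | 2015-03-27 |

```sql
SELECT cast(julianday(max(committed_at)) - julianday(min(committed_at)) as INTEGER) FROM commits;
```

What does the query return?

MIN = 2015-03-27, MAX = 2018-10-11.
4 days remain in March 2015 after the 27th (31 − 27).
Full months from April 2015 through September 2018 contribute their day counts.
Then 11 days into October 2018.
Total: 4 + 30 + 31 + 30 + 31 + 31 + 30 + 31 + 30 + 31 + 31 + 29 + 31 + 30 + 31 + 30 + 31 + 31 + 30 + 31 + 30 + 31 + 31 + 28 + 31 + 30 + 31 + 30 + 31 + 31 + 30 + 31 + 30 + 31 + 31 + 28 + 31 + 30 + 31 + 30 + 31 + 31 + 30 + 11 = 1294.

1294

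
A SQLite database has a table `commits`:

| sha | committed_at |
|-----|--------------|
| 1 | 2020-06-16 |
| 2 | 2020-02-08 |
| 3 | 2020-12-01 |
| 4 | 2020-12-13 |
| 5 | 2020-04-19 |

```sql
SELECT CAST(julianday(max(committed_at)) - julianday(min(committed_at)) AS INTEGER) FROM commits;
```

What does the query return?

309

MIN = 2020-02-08, MAX = 2020-12-13.
21 days remain in February 2020 after the 8th (29 − 8).
Full months from March 2020 through November 2020 contribute their day counts.
Then 13 days into December 2020.
Total: 21 + 31 + 30 + 31 + 30 + 31 + 31 + 30 + 31 + 30 + 13 = 309.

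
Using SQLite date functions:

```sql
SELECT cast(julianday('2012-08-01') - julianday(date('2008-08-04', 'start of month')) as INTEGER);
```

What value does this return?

`start of month` rewinds 2008-08-04 to 2008-08-01.
30 days remain in August 2008 after the 1st (31 − 1).
Full months from September 2008 through July 2012 contribute their day counts.
Then 1 day into August 2012.
Total: 30 + 30 + 31 + 30 + 31 + 31 + 28 + 31 + 30 + 31 + 30 + 31 + 31 + 30 + 31 + 30 + 31 + 31 + 28 + 31 + 30 + 31 + 30 + 31 + 31 + 30 + 31 + 30 + 31 + 31 + 28 + 31 + 30 + 31 + 30 + 31 + 31 + 30 + 31 + 30 + 31 + 31 + 29 + 31 + 30 + 31 + 30 + 31 + 1 = 1461.

1461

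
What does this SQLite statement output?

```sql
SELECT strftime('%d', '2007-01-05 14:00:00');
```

05

`%d` extracts the 2-digit day of month: 05.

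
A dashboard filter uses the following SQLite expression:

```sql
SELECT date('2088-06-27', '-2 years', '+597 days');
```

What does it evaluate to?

Adding -2 years to 2088-06-27 gives 2086-06-27.
Applying '+597 days' to 2086-06-27: counting 597 days forward gives 2088-02-14.

2088-02-14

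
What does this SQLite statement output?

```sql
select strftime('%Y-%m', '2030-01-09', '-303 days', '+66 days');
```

2029-05

First apply '-303 days', '+66 days': 2030-01-09 → 2029-05-17.
`%Y-%m` extracts the year-month: 2029-05.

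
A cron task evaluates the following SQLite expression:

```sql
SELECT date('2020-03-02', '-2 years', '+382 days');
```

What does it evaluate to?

Adding -2 years to 2020-03-02 gives 2018-03-02.
Applying '+382 days' to 2018-03-02: counting 382 days forward gives 2019-03-19.

2019-03-19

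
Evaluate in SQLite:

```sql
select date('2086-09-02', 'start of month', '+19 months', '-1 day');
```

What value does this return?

2088-03-31

`start of month` rewinds 2086-09-02 to 2086-09-01.
Adding +19 months to 2086-09-01 gives 2088-04-01.
Going back 1 day from 2088-04-01 reaches 2088-03-31 (last day of March, 31 days).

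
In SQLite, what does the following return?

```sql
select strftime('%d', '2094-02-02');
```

02

`%d` extracts the 2-digit day of month: 02.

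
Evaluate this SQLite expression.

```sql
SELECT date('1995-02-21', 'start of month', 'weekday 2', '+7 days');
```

1995-02-14

`start of month` rewinds 1995-02-21 to 1995-02-01.
`weekday 2` advances to the next Tuesday; 1995-02-01 is a Wednesday, so it moves forward to 1995-02-07.
Advancing 7 more days within February lands on 1995-02-14.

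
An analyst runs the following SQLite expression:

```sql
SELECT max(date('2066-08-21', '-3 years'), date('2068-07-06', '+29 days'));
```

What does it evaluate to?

2068-08-04

date('2066-08-21', '-3 years') → 2063-08-21.
date('2068-07-06', '+29 days') → 2068-08-04.
Later of the two is 2068-08-04.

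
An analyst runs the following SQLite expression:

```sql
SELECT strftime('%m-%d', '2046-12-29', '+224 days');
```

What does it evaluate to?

08-10

First apply '+224 days': 2046-12-29 → 2047-08-10.
`%m-%d` extracts the month-day: 08-10.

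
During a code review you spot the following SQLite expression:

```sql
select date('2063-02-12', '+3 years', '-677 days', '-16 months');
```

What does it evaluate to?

2062-12-06

Adding +3 years to 2063-02-12 gives 2066-02-12.
Applying '-677 days' to 2066-02-12: counting 677 days back gives 2064-04-06.
Adding -16 months to 2064-04-06 gives 2062-12-06.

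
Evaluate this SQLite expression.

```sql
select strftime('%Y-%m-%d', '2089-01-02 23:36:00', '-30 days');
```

First apply '-30 days': 2089-01-02 23:36:00 → 2088-12-03 23:36:00.
`%Y-%m-%d` extracts the ISO date: 2088-12-03.

2088-12-03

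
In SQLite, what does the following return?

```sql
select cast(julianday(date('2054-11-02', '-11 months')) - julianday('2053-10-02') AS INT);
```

61

Adding -11 months to 2054-11-02 gives 2053-12-02.
29 days remain in October 2053 after the 2nd (31 − 2).
November 2053: 30 days.
Then 2 days into December 2053.
Total: 29 + 30 + 2 = 61.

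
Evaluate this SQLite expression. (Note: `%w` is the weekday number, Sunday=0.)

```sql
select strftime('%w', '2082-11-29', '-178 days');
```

4

First apply '-178 days': 2082-11-29 → 2082-06-04.
2082-06-04 is a Thursday; with Sunday=0 that is 4.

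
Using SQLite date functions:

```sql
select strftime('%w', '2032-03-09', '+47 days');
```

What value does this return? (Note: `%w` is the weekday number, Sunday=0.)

First apply '+47 days': 2032-03-09 → 2032-04-25.
2032-04-25 is a Sunday; with Sunday=0 that is 0.

0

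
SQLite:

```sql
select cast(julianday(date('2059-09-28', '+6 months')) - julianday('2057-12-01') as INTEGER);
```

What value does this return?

Adding +6 months to 2059-09-28 gives 2060-03-28.
30 days remain in December 2057 after the 1st (31 − 1).
Full months from January 2058 through February 2060 contribute their day counts.
Then 28 days into March 2060.
Total: 30 + 31 + 28 + 31 + 30 + 31 + 30 + 31 + 31 + 30 + 31 + 30 + 31 + 31 + 28 + 31 + 30 + 31 + 30 + 31 + 31 + 30 + 31 + 30 + 31 + 31 + 29 + 28 = 848.

848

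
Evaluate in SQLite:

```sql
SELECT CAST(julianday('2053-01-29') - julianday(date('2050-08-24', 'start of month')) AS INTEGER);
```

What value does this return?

912

`start of month` rewinds 2050-08-24 to 2050-08-01.
30 days remain in August 2050 after the 1st (31 − 1).
Full months from September 2050 through December 2052 contribute their day counts.
Then 29 days into January 2053.
Total: 30 + 30 + 31 + 30 + 31 + 31 + 28 + 31 + 30 + 31 + 30 + 31 + 31 + 30 + 31 + 30 + 31 + 31 + 29 + 31 + 30 + 31 + 30 + 31 + 31 + 30 + 31 + 30 + 31 + 29 = 912.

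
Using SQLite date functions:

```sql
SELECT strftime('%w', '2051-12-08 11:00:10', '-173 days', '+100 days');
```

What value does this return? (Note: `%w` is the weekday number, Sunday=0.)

First apply '-173 days', '+100 days': 2051-12-08 11:00:10 → 2051-09-26 11:00:10.
2051-09-26 is a Tuesday; with Sunday=0 that is 2.

2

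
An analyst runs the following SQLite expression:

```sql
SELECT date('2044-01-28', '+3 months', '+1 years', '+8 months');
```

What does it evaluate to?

Adding +3 months to 2044-01-28 gives 2044-04-28.
Adding +1 year to 2044-04-28 gives 2045-04-28.
Adding +8 months to 2045-04-28 gives 2045-12-28.

2045-12-28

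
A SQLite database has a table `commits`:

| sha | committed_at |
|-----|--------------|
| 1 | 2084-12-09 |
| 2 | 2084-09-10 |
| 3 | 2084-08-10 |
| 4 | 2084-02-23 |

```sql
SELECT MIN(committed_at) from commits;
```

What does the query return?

2084-02-23

MIN over {2084-02-23, 2084-08-10, 2084-09-10, 2084-12-09}.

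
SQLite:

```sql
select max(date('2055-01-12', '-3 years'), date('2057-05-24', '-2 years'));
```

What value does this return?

date('2055-01-12', '-3 years') → 2052-01-12.
date('2057-05-24', '-2 years') → 2055-05-24.
Later of the two is 2055-05-24.

2055-05-24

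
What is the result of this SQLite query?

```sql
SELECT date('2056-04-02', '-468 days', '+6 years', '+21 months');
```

2062-09-21

Applying '-468 days' to 2056-04-02: counting 468 days back gives 2054-12-21.
Adding +6 years to 2054-12-21 gives 2060-12-21.
Adding +21 months to 2060-12-21 gives 2062-09-21.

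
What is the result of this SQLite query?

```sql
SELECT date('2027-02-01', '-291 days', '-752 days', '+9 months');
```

Applying '-291 days' to 2027-02-01: counting 291 days back gives 2026-04-16.
Applying '-752 days' to 2026-04-16: counting 752 days back gives 2024-03-25.
Adding +9 months to 2024-03-25 gives 2024-12-25.

2024-12-25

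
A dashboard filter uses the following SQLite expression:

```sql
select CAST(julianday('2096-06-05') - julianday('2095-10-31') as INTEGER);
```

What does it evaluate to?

0 days remain in October 2095 after the 31st (31 − 31).
Full months from November 2095 through May 2096 contribute their day counts.
Then 5 days into June 2096.
Total: 0 + 30 + 31 + 31 + 29 + 31 + 30 + 31 + 5 = 218.

218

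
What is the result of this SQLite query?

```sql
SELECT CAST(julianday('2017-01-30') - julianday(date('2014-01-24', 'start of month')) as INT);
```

`start of month` rewinds 2014-01-24 to 2014-01-01.
30 days remain in January 2014 after the 1st (31 − 1).
Full months from February 2014 through December 2016 contribute their day counts.
Then 30 days into January 2017.
Total: 30 + 28 + 31 + 30 + 31 + 30 + 31 + 31 + 30 + 31 + 30 + 31 + 31 + 28 + 31 + 30 + 31 + 30 + 31 + 31 + 30 + 31 + 30 + 31 + 31 + 29 + 31 + 30 + 31 + 30 + 31 + 31 + 30 + 31 + 30 + 31 + 30 = 1125.

1125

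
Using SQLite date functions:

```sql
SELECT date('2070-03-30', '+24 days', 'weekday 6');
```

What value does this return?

March 2070 has 31 days; 1 remain after the 30th, so 2 days reach 2070-04-01.
Advancing 22 more days within April lands on 2070-04-23.
`weekday 6` advances to the next Saturday; 2070-04-23 is a Wednesday, so it moves forward to 2070-04-26.

2070-04-26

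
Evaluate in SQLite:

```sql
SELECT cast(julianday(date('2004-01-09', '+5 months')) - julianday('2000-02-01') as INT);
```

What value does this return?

1590

Adding +5 months to 2004-01-09 gives 2004-06-09.
28 days remain in February 2000 after the 1st (29 − 1).
Full months from March 2000 through May 2004 contribute their day counts.
Then 9 days into June 2004.
Total: 28 + 31 + 30 + 31 + 30 + 31 + 31 + 30 + 31 + 30 + 31 + 31 + 28 + 31 + 30 + 31 + 30 + 31 + 31 + 30 + 31 + 30 + 31 + 31 + 28 + 31 + 30 + 31 + 30 + 31 + 31 + 30 + 31 + 30 + 31 + 31 + 28 + 31 + 30 + 31 + 30 + 31 + 31 + 30 + 31 + 30 + 31 + 31 + 29 + 31 + 30 + 31 + 9 = 1590.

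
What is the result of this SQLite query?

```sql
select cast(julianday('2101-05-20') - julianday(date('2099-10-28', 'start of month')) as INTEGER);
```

596

`start of month` rewinds 2099-10-28 to 2099-10-01.
30 days remain in October 2099 after the 1st (31 − 1).
Full months from November 2099 through April 2101 contribute their day counts.
Then 20 days into May 2101.
Total: 30 + 30 + 31 + 31 + 28 + 31 + 30 + 31 + 30 + 31 + 31 + 30 + 31 + 30 + 31 + 31 + 28 + 31 + 30 + 20 = 596.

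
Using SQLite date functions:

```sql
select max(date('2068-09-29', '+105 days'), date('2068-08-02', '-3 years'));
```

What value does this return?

2069-01-12

date('2068-09-29', '+105 days') → 2069-01-12.
date('2068-08-02', '-3 years') → 2065-08-02.
Later of the two is 2069-01-12.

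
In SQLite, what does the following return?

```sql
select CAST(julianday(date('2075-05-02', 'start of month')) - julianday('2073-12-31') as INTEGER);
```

`start of month` rewinds 2075-05-02 to 2075-05-01.
0 days remain in December 2073 after the 31st (31 − 31).
Full months from January 2074 through April 2075 contribute their day counts.
Then 1 day into May 2075.
Total: 0 + 31 + 28 + 31 + 30 + 31 + 30 + 31 + 31 + 30 + 31 + 30 + 31 + 31 + 28 + 31 + 30 + 1 = 486.

486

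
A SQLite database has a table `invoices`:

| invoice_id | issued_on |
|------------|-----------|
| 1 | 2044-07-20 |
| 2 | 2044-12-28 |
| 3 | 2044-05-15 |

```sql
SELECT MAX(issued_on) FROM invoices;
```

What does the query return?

2044-12-28

MAX over {2044-05-15, 2044-07-20, 2044-12-28}.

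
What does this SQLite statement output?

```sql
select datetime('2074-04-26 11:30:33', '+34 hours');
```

2074-04-27 21:30:33

+34 hours from 2074-04-26 11:30:33 is 2074-04-27 21:30:33 (crosses midnight).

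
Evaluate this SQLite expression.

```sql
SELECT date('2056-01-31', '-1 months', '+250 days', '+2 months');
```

2056-11-06

Adding -1 month to 2056-01-31 gives 2055-12-31.
Applying '+250 days' to 2055-12-31: counting 250 days forward gives 2056-09-06.
Adding +2 months to 2056-09-06 gives 2056-11-06.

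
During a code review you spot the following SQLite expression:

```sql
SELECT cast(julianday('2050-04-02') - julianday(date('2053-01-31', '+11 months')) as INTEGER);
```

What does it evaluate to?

-1369

Adding +11 months to 2053-01-31 gives 2053-12-31.
28 days remain in April 2050 after the 2nd (30 − 2).
Full months from May 2050 through November 2053 contribute their day counts.
Then 31 days into December 2053.
Total: 28 + 31 + 30 + 31 + 31 + 30 + 31 + 30 + 31 + 31 + 28 + 31 + 30 + 31 + 30 + 31 + 31 + 30 + 31 + 30 + 31 + 31 + 29 + 31 + 30 + 31 + 30 + 31 + 31 + 30 + 31 + 30 + 31 + 31 + 28 + 31 + 30 + 31 + 30 + 31 + 31 + 30 + 31 + 30 + 31 = 1369.
The subtraction is earlier − later, so the result is −1369 → -1369.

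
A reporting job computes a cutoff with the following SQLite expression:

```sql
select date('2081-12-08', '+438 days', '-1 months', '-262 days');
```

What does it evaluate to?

Applying '+438 days' to 2081-12-08: counting 438 days forward gives 2083-02-19.
Adding -1 month to 2083-02-19 gives 2083-01-19.
Applying '-262 days' to 2083-01-19: counting 262 days back gives 2082-05-02.

2082-05-02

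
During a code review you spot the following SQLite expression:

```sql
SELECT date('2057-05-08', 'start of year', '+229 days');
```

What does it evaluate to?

`start of year` rewinds 2057-05-08 to 2057-01-01.
Applying '+229 days' to 2057-01-01: counting 229 days forward gives 2057-08-18.

2057-08-18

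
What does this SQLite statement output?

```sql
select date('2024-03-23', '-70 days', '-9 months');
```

2023-04-13

Applying '-70 days' to 2024-03-23: counting 70 days back gives 2024-01-13.
Adding -9 months to 2024-01-13 gives 2023-04-13.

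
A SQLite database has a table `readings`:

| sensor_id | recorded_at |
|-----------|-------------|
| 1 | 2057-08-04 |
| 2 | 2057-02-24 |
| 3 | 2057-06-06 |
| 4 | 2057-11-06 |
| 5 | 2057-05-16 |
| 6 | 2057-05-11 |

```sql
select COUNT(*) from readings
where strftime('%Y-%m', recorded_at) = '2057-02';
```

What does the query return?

Rows with year-month 2057-02: 2057-02-24 → 1.

1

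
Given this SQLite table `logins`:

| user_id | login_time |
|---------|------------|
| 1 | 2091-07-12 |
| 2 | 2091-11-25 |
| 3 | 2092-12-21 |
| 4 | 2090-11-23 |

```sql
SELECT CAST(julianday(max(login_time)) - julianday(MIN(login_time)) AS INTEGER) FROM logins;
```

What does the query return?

MIN = 2090-11-23, MAX = 2092-12-21.
7 days remain in November 2090 after the 23rd (30 − 23).
Full months from December 2090 through November 2092 contribute their day counts.
Then 21 days into December 2092.
Total: 7 + 31 + 31 + 28 + 31 + 30 + 31 + 30 + 31 + 31 + 30 + 31 + 30 + 31 + 31 + 29 + 31 + 30 + 31 + 30 + 31 + 31 + 30 + 31 + 30 + 21 = 759.

759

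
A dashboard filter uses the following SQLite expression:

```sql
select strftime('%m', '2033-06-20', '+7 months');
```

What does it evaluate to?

01

First apply '+7 months': 2033-06-20 → 2034-01-20.
`%m` extracts the 2-digit month (01-12): 01.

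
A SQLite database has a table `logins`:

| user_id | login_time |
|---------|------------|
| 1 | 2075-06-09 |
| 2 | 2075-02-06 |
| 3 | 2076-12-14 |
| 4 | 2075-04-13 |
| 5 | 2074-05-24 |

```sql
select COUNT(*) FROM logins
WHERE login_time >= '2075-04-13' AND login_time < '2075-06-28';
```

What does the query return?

Rows in [2075-04-13, 2075-06-28): 2075-06-09, 2075-04-13 → 2 rows.

2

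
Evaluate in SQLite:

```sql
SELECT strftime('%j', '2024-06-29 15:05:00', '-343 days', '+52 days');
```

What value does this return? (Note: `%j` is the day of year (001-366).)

First apply '-343 days', '+52 days': 2024-06-29 15:05:00 → 2023-09-12 15:05:00.
Day-of-year for 2023-09-12: days since 2023-01-01 inclusive = 255, zero-padded to 255.

255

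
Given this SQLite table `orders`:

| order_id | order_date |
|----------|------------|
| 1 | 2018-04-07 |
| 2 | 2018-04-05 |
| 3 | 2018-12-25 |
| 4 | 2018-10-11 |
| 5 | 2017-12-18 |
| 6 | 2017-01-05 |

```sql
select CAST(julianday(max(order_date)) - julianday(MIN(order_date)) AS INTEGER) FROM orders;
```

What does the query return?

MIN = 2017-01-05, MAX = 2018-12-25.
26 days remain in January 2017 after the 5th (31 − 5).
Full months from February 2017 through November 2018 contribute their day counts.
Then 25 days into December 2018.
Total: 26 + 28 + 31 + 30 + 31 + 30 + 31 + 31 + 30 + 31 + 30 + 31 + 31 + 28 + 31 + 30 + 31 + 30 + 31 + 31 + 30 + 31 + 30 + 25 = 719.

719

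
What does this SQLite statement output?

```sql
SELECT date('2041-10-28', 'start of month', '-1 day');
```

`start of month` rewinds 2041-10-28 to 2041-10-01.
Going back 1 day from 2041-10-01 reaches 2041-09-30 (last day of September, 30 days).

2041-09-30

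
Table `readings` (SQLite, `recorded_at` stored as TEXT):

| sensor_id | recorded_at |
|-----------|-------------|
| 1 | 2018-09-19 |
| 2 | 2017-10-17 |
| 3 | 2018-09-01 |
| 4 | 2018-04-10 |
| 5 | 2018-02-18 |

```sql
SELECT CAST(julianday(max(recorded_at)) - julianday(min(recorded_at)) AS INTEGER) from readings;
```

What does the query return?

MIN = 2017-10-17, MAX = 2018-09-19.
14 days remain in October 2017 after the 17th (31 − 17).
Full months from November 2017 through August 2018 contribute their day counts.
Then 19 days into September 2018.
Total: 14 + 30 + 31 + 31 + 28 + 31 + 30 + 31 + 30 + 31 + 31 + 19 = 337.

337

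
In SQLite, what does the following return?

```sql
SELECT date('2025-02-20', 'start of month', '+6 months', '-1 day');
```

2025-07-31

`start of month` rewinds 2025-02-20 to 2025-02-01.
Adding +6 months to 2025-02-01 gives 2025-08-01.
Going back 1 day from 2025-08-01 reaches 2025-07-31 (last day of July, 31 days).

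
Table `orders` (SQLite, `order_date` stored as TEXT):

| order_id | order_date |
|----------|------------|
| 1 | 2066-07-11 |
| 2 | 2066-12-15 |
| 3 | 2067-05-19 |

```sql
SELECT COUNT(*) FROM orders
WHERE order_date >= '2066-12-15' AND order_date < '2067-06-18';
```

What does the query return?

Rows in [2066-12-15, 2067-06-18): 2066-12-15, 2067-05-19 → 2 rows.

2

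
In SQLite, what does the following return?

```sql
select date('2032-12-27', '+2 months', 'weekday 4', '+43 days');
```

Adding +2 months to 2032-12-27 gives 2033-02-27.
`weekday 4` advances to the next Thursday; 2033-02-27 is a Sunday, so it moves forward to 2033-03-03.
Applying '+43 days' to 2033-03-03: counting 43 days forward gives 2033-04-15.

2033-04-15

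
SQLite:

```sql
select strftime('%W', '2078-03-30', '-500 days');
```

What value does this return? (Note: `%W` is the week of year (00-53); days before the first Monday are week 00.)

First apply '-500 days': 2078-03-30 → 2076-11-15.
2076-11-15 is a Sunday. SQLite's %W counts Mondays since the year started; the result is 45.

45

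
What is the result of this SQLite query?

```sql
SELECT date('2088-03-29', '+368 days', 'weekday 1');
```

2089-04-04

Applying '+368 days' to 2088-03-29: counting 368 days forward gives 2089-04-01.
`weekday 1` advances to the next Monday; 2089-04-01 is a Friday, so it moves forward to 2089-04-04.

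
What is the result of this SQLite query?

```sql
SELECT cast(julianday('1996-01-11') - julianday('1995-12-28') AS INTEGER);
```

3 days remain in December 1995 after the 28th (31 − 28).
Then 11 days into January 1996.
Total: 3 + 11 = 14.

14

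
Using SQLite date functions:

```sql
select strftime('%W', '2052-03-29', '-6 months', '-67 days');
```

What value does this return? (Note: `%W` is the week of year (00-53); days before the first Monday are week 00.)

First apply '-6 months', '-67 days': 2052-03-29 → 2051-07-24.
2051-07-24 is a Monday. SQLite's %W counts Mondays since the year started; the result is 30.

30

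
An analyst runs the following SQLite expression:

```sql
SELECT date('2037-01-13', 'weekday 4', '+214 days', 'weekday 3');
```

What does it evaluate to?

`weekday 4` advances to the next Thursday; 2037-01-13 is a Tuesday, so it moves forward to 2037-01-15.
Applying '+214 days' to 2037-01-15: counting 214 days forward gives 2037-08-17.
`weekday 3` advances to the next Wednesday; 2037-08-17 is a Monday, so it moves forward to 2037-08-19.

2037-08-19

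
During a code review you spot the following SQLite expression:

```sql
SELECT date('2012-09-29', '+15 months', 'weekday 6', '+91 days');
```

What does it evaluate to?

2014-04-05

Adding +15 months to 2012-09-29 gives 2013-12-29.
`weekday 6` advances to the next Saturday; 2013-12-29 is a Sunday, so it moves forward to 2014-01-04.
Applying '+91 days' to 2014-01-04: counting 91 days forward gives 2014-04-05.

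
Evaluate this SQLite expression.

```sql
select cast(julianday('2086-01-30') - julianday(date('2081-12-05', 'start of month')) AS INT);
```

`start of month` rewinds 2081-12-05 to 2081-12-01.
30 days remain in December 2081 after the 1st (31 − 1).
Full months from January 2082 through December 2085 contribute their day counts.
Then 30 days into January 2086.
Total: 30 + 31 + 28 + 31 + 30 + 31 + 30 + 31 + 31 + 30 + 31 + 30 + 31 + 31 + 28 + 31 + 30 + 31 + 30 + 31 + 31 + 30 + 31 + 30 + 31 + 31 + 29 + 31 + 30 + 31 + 30 + 31 + 31 + 30 + 31 + 30 + 31 + 31 + 28 + 31 + 30 + 31 + 30 + 31 + 31 + 30 + 31 + 30 + 31 + 30 = 1521.

1521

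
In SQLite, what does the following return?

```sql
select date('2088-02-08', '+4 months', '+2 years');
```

Adding +4 months to 2088-02-08 gives 2088-06-08.
Adding +2 years to 2088-06-08 gives 2090-06-08.

2090-06-08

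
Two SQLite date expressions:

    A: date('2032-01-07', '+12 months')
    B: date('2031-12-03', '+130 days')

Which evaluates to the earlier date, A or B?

B

A = 2033-01-07.
B = 2032-04-11.
B is earlier.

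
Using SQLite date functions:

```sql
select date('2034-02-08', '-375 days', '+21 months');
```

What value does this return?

2034-10-29

Applying '-375 days' to 2034-02-08: counting 375 days back gives 2033-01-29.
Adding +21 months to 2033-01-29 gives 2034-10-29.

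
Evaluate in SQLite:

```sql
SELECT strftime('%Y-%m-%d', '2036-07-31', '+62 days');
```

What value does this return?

2036-10-01

First apply '+62 days': 2036-07-31 → 2036-10-01.
`%Y-%m-%d` extracts the ISO date: 2036-10-01.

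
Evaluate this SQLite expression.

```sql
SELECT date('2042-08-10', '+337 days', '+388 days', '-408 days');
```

2043-06-23

Applying '+337 days' to 2042-08-10: counting 337 days forward gives 2043-07-13.
Applying '+388 days' to 2043-07-13: counting 388 days forward gives 2044-08-04.
Applying '-408 days' to 2044-08-04: counting 408 days back gives 2043-06-23.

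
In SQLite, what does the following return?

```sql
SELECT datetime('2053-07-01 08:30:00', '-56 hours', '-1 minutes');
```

-56 hours from 2053-07-01 08:30:00 is 2053-06-29 00:30:00 (crosses midnight).
-1 minutes from 2053-06-29 00:30:00 is 2053-06-29 00:29:00.

2053-06-29 00:29:00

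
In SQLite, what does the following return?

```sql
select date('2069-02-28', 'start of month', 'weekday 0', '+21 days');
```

2069-02-24

`start of month` rewinds 2069-02-28 to 2069-02-01.
`weekday 0` advances to the next Sunday; 2069-02-01 is a Friday, so it moves forward to 2069-02-03.
Advancing 21 more days within February lands on 2069-02-24.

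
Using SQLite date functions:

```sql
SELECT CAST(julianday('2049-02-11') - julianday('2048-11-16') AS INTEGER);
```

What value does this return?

14 days remain in November 2048 after the 16th (30 − 16).
December 2048: 31 days.
January 2049: 31 days.
Then 11 days into February 2049.
Total: 14 + 31 + 31 + 11 = 87.

87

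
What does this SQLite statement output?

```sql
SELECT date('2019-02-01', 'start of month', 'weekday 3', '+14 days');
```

`start of month` rewinds 2019-02-01 to 2019-02-01.
`weekday 3` advances to the next Wednesday; 2019-02-01 is a Friday, so it moves forward to 2019-02-06.
Advancing 14 more days within February lands on 2019-02-20.

2019-02-20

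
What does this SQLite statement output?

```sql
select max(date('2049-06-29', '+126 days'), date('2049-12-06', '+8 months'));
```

date('2049-06-29', '+126 days') → 2049-11-02.
date('2049-12-06', '+8 months') → 2050-08-06.
Later of the two is 2050-08-06.

2050-08-06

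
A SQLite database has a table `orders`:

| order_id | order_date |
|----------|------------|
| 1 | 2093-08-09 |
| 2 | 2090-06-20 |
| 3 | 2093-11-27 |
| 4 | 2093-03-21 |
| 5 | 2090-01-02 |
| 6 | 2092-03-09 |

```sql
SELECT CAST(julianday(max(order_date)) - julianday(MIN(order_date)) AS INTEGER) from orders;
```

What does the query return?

MIN = 2090-01-02, MAX = 2093-11-27.
29 days remain in January 2090 after the 2nd (31 − 2).
Full months from February 2090 through October 2093 contribute their day counts.
Then 27 days into November 2093.
Total: 29 + 28 + 31 + 30 + 31 + 30 + 31 + 31 + 30 + 31 + 30 + 31 + 31 + 28 + 31 + 30 + 31 + 30 + 31 + 31 + 30 + 31 + 30 + 31 + 31 + 29 + 31 + 30 + 31 + 30 + 31 + 31 + 30 + 31 + 30 + 31 + 31 + 28 + 31 + 30 + 31 + 30 + 31 + 31 + 30 + 31 + 27 = 1425.

1425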